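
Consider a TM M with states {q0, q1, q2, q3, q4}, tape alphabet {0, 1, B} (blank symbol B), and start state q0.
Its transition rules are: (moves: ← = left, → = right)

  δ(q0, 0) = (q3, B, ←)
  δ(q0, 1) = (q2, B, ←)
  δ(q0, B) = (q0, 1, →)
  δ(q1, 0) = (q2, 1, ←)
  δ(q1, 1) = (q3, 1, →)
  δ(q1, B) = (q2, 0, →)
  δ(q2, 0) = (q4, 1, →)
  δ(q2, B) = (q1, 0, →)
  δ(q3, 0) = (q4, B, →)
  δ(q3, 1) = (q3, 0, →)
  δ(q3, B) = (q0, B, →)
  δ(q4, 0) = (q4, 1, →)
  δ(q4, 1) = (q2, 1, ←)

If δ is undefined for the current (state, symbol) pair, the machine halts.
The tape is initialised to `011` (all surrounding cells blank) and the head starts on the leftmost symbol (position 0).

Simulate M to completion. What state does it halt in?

q2

q0 | B[0]11   read 0 → write B, move ←, go to q3
q3 | [B]B11   read B → write B, move →, go to q0
q0 | B[B]11   read B → write 1, move →, go to q0
q0 | B1[1]1   read 1 → write B, move ←, go to q2
q2 | B[1]B1
No transition is defined for (q2, 1); M halts in state q2.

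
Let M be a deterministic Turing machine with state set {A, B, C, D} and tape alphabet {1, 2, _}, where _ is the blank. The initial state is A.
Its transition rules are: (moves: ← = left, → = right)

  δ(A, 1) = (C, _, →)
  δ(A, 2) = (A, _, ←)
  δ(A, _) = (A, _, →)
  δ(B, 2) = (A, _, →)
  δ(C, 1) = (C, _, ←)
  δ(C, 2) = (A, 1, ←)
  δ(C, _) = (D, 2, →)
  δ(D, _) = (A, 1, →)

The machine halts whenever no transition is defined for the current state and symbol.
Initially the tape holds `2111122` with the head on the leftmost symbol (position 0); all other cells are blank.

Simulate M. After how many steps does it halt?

state=A head=0 tape=_[2]111122   (A,2)→(A,_,←)
state=A head=-1 tape=[_]_111122   (A,_)→(A,_,→)
state=A head=0 tape=_[_]111122   (A,_)→(A,_,→)
state=A head=1 tape=__[1]11122   (A,1)→(C,_,→)
state=C head=2 tape=___[1]1122   (C,1)→(C,_,←)
state=C head=1 tape=__[_]_1122   (C,_)→(D,2,→)
state=D head=2 tape=__2[_]1122   (D,_)→(A,1,→)
state=A head=3 tape=__21[1]122   (A,1)→(C,_,→)
state=C head=4 tape=__21_[1]22   (C,1)→(C,_,←)
state=C head=3 tape=__21[_]_22   (C,_)→(D,2,→)
state=D head=4 tape=__212[_]22   (D,_)→(A,1,→)
state=A head=5 tape=__2121[2]2   (A,2)→(A,_,←)
state=A head=4 tape=__212[1]_2   (A,1)→(C,_,→)
state=C head=5 tape=__212_[_]2   (C,_)→(D,2,→)
state=D head=6 tape=__212_2[2]
M halts after 14 transitions.

14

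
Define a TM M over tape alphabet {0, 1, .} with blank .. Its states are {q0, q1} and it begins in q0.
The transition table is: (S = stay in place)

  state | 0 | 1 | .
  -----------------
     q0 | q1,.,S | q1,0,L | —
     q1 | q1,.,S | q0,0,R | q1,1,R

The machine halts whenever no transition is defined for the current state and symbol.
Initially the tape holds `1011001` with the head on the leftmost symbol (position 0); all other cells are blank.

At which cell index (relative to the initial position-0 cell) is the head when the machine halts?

7

state=q0 head=0 tape=.[1]011001.   (q0,1)→(q1,0,L)
state=q1 head=-1 tape=[.]0011001.   (q1,.)→(q1,1,R)
state=q1 head=0 tape=1[0]011001.   (q1,0)→(q1,.,S)
state=q1 head=0 tape=1[.]011001.   (q1,.)→(q1,1,R)
state=q1 head=1 tape=11[0]11001.   (q1,0)→(q1,.,S)
state=q1 head=1 tape=11[.]11001.   (q1,.)→(q1,1,R)
state=q1 head=2 tape=111[1]1001.   (q1,1)→(q0,0,R)
state=q0 head=3 tape=1110[1]001.   (q0,1)→(q1,0,L)
state=q1 head=2 tape=111[0]0001.   (q1,0)→(q1,.,S)
state=q1 head=2 tape=111[.]0001.   (q1,.)→(q1,1,R)
state=q1 head=3 tape=1111[0]001.   (q1,0)→(q1,.,S)
state=q1 head=3 tape=1111[.]001.   (q1,.)→(q1,1,R)
state=q1 head=4 tape=11111[0]01.   (q1,0)→(q1,.,S)
state=q1 head=4 tape=11111[.]01.   (q1,.)→(q1,1,R)
state=q1 head=5 tape=111111[0]1.   (q1,0)→(q1,.,S)
state=q1 head=5 tape=111111[.]1.   (q1,.)→(q1,1,R)
state=q1 head=6 tape=1111111[1].   (q1,1)→(q0,0,R)
state=q0 head=7 tape=11111110[.]
At halt the head is at cell 7.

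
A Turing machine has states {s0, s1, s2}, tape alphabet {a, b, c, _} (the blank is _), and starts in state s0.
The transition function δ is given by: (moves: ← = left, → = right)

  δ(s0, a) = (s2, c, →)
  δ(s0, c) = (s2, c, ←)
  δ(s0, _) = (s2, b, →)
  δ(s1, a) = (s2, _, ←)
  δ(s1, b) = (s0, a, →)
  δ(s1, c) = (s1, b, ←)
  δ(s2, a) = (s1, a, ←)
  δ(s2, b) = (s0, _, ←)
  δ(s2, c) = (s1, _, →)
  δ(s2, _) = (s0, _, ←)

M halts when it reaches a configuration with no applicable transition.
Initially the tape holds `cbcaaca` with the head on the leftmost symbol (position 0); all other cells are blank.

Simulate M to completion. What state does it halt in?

s0

s0 | __[c]bcaaca   read c → write c, move ←, go to s2
s2 | _[_]cbcaaca   read _ → write _, move ←, go to s0
s0 | [_]_cbcaaca   read _ → write b, move →, go to s2
s2 | b[_]cbcaaca   read _ → write _, move ←, go to s0
s0 | [b]_cbcaaca
No transition is defined for (s0, b); M halts in state s0.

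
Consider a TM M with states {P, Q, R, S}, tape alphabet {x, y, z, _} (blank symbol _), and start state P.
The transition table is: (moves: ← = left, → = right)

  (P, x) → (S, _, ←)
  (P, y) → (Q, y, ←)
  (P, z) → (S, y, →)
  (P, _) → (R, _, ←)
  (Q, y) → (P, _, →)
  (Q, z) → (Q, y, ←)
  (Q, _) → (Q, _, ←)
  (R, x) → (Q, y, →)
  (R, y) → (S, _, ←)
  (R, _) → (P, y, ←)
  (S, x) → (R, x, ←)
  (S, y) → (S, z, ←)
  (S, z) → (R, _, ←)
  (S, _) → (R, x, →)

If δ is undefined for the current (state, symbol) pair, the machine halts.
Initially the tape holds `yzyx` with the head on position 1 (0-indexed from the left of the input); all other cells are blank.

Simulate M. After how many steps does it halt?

state=P head=1 tape=_y[z]yx   (P,z)→(S,y,→)
state=S head=2 tape=_yy[y]x   (S,y)→(S,z,←)
state=S head=1 tape=_y[y]zx   (S,y)→(S,z,←)
state=S head=0 tape=_[y]zzx   (S,y)→(S,z,←)
state=S head=-1 tape=[_]zzzx   (S,_)→(R,x,→)
state=R head=0 tape=x[z]zzx
M halts after 5 transitions.

5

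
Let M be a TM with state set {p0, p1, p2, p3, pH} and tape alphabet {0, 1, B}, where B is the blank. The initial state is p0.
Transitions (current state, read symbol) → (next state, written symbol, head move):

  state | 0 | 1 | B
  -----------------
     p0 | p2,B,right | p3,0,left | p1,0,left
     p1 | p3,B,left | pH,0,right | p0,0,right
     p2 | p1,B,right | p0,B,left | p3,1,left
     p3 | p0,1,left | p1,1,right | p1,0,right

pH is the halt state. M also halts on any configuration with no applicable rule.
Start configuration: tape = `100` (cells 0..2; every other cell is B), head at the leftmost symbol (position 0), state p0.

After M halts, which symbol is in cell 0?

B

state=p0 head=0 tape=BBBB[1]00   (p0,1)→(p3,0,left)
state=p3 head=-1 tape=BBB[B]000   (p3,B)→(p1,0,right)
state=p1 head=0 tape=BBB0[0]00   (p1,0)→(p3,B,left)
state=p3 head=-1 tape=BBB[0]B00   (p3,0)→(p0,1,left)
state=p0 head=-2 tape=BB[B]1B00   (p0,B)→(p1,0,left)
state=p1 head=-3 tape=B[B]01B00   (p1,B)→(p0,0,right)
state=p0 head=-2 tape=B0[0]1B00   (p0,0)→(p2,B,right)
state=p2 head=-1 tape=B0B[1]B00   (p2,1)→(p0,B,left)
state=p0 head=-2 tape=B0[B]BB00   (p0,B)→(p1,0,left)
state=p1 head=-3 tape=B[0]0BB00   (p1,0)→(p3,B,left)
state=p3 head=-4 tape=[B]B0BB00   (p3,B)→(p1,0,right)
state=p1 head=-3 tape=0[B]0BB00   (p1,B)→(p0,0,right)
state=p0 head=-2 tape=00[0]BB00   (p0,0)→(p2,B,right)
state=p2 head=-1 tape=00B[B]B00   (p2,B)→(p3,1,left)
state=p3 head=-2 tape=00[B]1B00   (p3,B)→(p1,0,right)
state=p1 head=-1 tape=000[1]B00   (p1,1)→(pH,0,right)
state=pH head=0 tape=0000[B]00
Cell 0 holds B when M halts.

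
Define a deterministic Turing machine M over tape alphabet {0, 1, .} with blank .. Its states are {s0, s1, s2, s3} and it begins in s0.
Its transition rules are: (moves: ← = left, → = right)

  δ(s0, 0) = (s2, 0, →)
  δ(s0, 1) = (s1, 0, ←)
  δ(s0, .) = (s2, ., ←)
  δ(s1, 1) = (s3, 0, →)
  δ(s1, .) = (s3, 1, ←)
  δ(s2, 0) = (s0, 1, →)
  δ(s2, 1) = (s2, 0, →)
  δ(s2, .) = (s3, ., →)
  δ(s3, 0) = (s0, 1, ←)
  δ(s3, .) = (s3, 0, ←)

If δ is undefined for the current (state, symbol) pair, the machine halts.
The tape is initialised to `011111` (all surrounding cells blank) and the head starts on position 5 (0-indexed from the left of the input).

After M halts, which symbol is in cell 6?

state=s0 head=5 tape=01111[1]....   (s0,1)→(s1,0,←)
state=s1 head=4 tape=0111[1]0....   (s1,1)→(s3,0,→)
state=s3 head=5 tape=01110[0]....   (s3,0)→(s0,1,←)
state=s0 head=4 tape=0111[0]1....   (s0,0)→(s2,0,→)
state=s2 head=5 tape=01110[1]....   (s2,1)→(s2,0,→)
state=s2 head=6 tape=011100[.]...   (s2,.)→(s3,.,→)
state=s3 head=7 tape=011100.[.]..   (s3,.)→(s3,0,←)
state=s3 head=6 tape=011100[.]0..   (s3,.)→(s3,0,←)
state=s3 head=5 tape=01110[0]00..   (s3,0)→(s0,1,←)
state=s0 head=4 tape=0111[0]100..   (s0,0)→(s2,0,→)
state=s2 head=5 tape=01110[1]00..   (s2,1)→(s2,0,→)
state=s2 head=6 tape=011100[0]0..   (s2,0)→(s0,1,→)
state=s0 head=7 tape=0111001[0]..   (s0,0)→(s2,0,→)
state=s2 head=8 tape=01110010[.].   (s2,.)→(s3,.,→)
state=s3 head=9 tape=01110010.[.]   (s3,.)→(s3,0,←)
state=s3 head=8 tape=01110010[.]0   (s3,.)→(s3,0,←)
state=s3 head=7 tape=0111001[0]00   (s3,0)→(s0,1,←)
state=s0 head=6 tape=011100[1]100   (s0,1)→(s1,0,←)
state=s1 head=5 tape=01110[0]0100
Cell 6 holds 0 when M halts.

0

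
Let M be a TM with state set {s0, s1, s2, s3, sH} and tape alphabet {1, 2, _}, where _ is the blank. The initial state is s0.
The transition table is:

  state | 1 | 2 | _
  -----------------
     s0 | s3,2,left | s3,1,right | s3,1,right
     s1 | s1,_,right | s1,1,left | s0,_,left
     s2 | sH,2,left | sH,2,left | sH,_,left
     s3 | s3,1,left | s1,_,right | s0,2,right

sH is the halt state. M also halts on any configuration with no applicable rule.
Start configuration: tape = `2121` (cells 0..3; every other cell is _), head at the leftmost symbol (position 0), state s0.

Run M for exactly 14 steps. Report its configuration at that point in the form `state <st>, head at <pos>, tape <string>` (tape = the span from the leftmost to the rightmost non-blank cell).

state=s0 head=0 tape=__[2]121   (s0,2)→(s3,1,right)
state=s3 head=1 tape=__1[1]21   (s3,1)→(s3,1,left)
state=s3 head=0 tape=__[1]121   (s3,1)→(s3,1,left)
state=s3 head=-1 tape=_[_]1121   (s3,_)→(s0,2,right)
state=s0 head=0 tape=_2[1]121   (s0,1)→(s3,2,left)
state=s3 head=-1 tape=_[2]2121   (s3,2)→(s1,_,right)
state=s1 head=0 tape=__[2]121   (s1,2)→(s1,1,left)
state=s1 head=-1 tape=_[_]1121   (s1,_)→(s0,_,left)
state=s0 head=-2 tape=[_]_1121   (s0,_)→(s3,1,right)
state=s3 head=-1 tape=1[_]1121   (s3,_)→(s0,2,right)
state=s0 head=0 tape=12[1]121   (s0,1)→(s3,2,left)
state=s3 head=-1 tape=1[2]2121   (s3,2)→(s1,_,right)
state=s1 head=0 tape=1_[2]121   (s1,2)→(s1,1,left)
state=s1 head=-1 tape=1[_]1121   (s1,_)→(s0,_,left)
state=s0 head=-2 tape=[1]_1121
After 14 steps: state s0, head at -2, tape 1_1121.

state s0, head at -2, tape 1_1121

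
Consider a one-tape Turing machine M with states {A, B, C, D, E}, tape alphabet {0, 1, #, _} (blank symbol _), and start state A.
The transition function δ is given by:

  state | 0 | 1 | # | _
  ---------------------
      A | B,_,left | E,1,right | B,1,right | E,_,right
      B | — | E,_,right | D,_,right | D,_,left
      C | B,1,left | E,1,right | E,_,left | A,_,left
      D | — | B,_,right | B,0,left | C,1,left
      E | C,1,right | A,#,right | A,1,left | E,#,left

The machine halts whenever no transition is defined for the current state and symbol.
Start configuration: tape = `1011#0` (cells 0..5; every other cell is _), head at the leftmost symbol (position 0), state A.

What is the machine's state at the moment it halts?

B

state=A head=0 tape=[1]011#0   (A,1)→(E,1,right)
state=E head=1 tape=1[0]11#0   (E,0)→(C,1,right)
state=C head=2 tape=11[1]1#0   (C,1)→(E,1,right)
state=E head=3 tape=111[1]#0   (E,1)→(A,#,right)
state=A head=4 tape=111#[#]0   (A,#)→(B,1,right)
state=B head=5 tape=111#1[0]
No transition is defined for (B, 0); M halts in state B.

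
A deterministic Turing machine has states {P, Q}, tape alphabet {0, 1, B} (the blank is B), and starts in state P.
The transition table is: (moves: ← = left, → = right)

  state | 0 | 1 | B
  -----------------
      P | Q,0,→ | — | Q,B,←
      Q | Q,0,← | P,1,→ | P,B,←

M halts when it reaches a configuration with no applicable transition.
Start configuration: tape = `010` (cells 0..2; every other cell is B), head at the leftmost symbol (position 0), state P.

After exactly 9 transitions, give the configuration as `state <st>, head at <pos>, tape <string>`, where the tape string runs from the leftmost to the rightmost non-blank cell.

P | [0]10B   read 0 → write 0, move →, go to Q
Q | 0[1]0B   read 1 → write 1, move →, go to P
P | 01[0]B   read 0 → write 0, move →, go to Q
Q | 010[B]   read B → write B, move ←, go to P
P | 01[0]B   read 0 → write 0, move →, go to Q
Q | 010[B]   read B → write B, move ←, go to P
P | 01[0]B   read 0 → write 0, move →, go to Q
Q | 010[B]   read B → write B, move ←, go to P
P | 01[0]B   read 0 → write 0, move →, go to Q
Q | 010[B]
After 9 steps: state Q, head at 3, tape 010.

state Q, head at 3, tape 010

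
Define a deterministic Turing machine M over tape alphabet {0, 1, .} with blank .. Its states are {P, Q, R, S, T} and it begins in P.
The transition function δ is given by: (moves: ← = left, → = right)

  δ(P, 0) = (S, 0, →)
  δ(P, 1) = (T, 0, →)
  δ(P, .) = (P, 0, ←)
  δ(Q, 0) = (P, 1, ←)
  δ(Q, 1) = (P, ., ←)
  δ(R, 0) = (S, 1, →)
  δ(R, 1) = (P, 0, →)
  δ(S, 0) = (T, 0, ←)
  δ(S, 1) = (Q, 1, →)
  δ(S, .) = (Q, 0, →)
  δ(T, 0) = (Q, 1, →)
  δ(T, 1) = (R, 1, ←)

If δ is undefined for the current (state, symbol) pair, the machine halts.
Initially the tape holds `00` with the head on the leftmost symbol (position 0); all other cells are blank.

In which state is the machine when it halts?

P | [0]0.   read 0 → write 0, move →, go to S
S | 0[0].   read 0 → write 0, move ←, go to T
T | [0]0.   read 0 → write 1, move →, go to Q
Q | 1[0].   read 0 → write 1, move ←, go to P
P | [1]1.   read 1 → write 0, move →, go to T
T | 0[1].   read 1 → write 1, move ←, go to R
R | [0]1.   read 0 → write 1, move →, go to S
S | 1[1].   read 1 → write 1, move →, go to Q
Q | 11[.]
No transition is defined for (Q, .); M halts in state Q.

Q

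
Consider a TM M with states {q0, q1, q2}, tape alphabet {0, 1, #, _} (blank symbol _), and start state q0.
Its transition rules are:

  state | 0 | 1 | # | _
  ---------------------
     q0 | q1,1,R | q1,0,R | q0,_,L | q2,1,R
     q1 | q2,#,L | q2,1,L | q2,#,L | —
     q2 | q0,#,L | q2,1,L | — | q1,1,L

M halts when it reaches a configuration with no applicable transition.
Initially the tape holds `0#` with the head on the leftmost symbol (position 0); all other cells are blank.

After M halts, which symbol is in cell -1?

1

state=q0 head=0 tape=__[0]#   (q0,0)→(q1,1,R)
state=q1 head=1 tape=__1[#]   (q1,#)→(q2,#,L)
state=q2 head=0 tape=__[1]#   (q2,1)→(q2,1,L)
state=q2 head=-1 tape=_[_]1#   (q2,_)→(q1,1,L)
state=q1 head=-2 tape=[_]11#
Cell -1 holds 1 when M halts.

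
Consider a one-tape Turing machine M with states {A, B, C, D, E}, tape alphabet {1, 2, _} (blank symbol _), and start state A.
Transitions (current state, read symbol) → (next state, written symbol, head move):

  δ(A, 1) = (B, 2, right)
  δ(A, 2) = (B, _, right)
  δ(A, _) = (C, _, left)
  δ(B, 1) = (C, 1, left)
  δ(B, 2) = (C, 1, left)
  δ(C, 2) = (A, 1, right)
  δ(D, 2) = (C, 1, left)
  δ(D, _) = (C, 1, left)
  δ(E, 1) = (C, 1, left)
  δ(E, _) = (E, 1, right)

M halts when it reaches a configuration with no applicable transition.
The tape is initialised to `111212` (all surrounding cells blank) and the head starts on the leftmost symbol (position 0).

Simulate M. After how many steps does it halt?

16

state=A head=0 tape=[1]11212_   (A,1)→(B,2,right)
state=B head=1 tape=2[1]1212_   (B,1)→(C,1,left)
state=C head=0 tape=[2]11212_   (C,2)→(A,1,right)
state=A head=1 tape=1[1]1212_   (A,1)→(B,2,right)
state=B head=2 tape=12[1]212_   (B,1)→(C,1,left)
state=C head=1 tape=1[2]1212_   (C,2)→(A,1,right)
state=A head=2 tape=11[1]212_   (A,1)→(B,2,right)
state=B head=3 tape=112[2]12_   (B,2)→(C,1,left)
state=C head=2 tape=11[2]112_   (C,2)→(A,1,right)
state=A head=3 tape=111[1]12_   (A,1)→(B,2,right)
state=B head=4 tape=1112[1]2_   (B,1)→(C,1,left)
state=C head=3 tape=111[2]12_   (C,2)→(A,1,right)
state=A head=4 tape=1111[1]2_   (A,1)→(B,2,right)
state=B head=5 tape=11112[2]_   (B,2)→(C,1,left)
state=C head=4 tape=1111[2]1_   (C,2)→(A,1,right)
state=A head=5 tape=11111[1]_   (A,1)→(B,2,right)
state=B head=6 tape=111112[_]
M halts after 16 transitions.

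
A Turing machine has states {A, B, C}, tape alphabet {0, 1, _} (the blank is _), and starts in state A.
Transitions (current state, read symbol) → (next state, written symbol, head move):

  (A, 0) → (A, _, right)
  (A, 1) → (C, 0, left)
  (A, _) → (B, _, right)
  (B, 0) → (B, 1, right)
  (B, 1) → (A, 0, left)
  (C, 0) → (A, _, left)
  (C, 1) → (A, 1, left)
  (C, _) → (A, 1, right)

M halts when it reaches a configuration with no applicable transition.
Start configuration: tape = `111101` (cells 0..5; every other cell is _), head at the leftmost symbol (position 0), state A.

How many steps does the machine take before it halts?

A | _[1]11101__   read 1 → write 0, move left, go to C
C | [_]011101__   read _ → write 1, move right, go to A
A | 1[0]11101__   read 0 → write _, move right, go to A
A | 1_[1]1101__   read 1 → write 0, move left, go to C
C | 1[_]01101__   read _ → write 1, move right, go to A
A | 11[0]1101__   read 0 → write _, move right, go to A
A | 11_[1]101__   read 1 → write 0, move left, go to C
C | 11[_]0101__   read _ → write 1, move right, go to A
A | 111[0]101__   read 0 → write _, move right, go to A
A | 111_[1]01__   read 1 → write 0, move left, go to C
C | 111[_]001__   read _ → write 1, move right, go to A
A | 1111[0]01__   read 0 → write _, move right, go to A
A | 1111_[0]1__   read 0 → write _, move right, go to A
A | 1111__[1]__   read 1 → write 0, move left, go to C
C | 1111_[_]0__   read _ → write 1, move right, go to A
A | 1111_1[0]__   read 0 → write _, move right, go to A
A | 1111_1_[_]_   read _ → write _, move right, go to B
B | 1111_1__[_]
M halts after 17 transitions.

17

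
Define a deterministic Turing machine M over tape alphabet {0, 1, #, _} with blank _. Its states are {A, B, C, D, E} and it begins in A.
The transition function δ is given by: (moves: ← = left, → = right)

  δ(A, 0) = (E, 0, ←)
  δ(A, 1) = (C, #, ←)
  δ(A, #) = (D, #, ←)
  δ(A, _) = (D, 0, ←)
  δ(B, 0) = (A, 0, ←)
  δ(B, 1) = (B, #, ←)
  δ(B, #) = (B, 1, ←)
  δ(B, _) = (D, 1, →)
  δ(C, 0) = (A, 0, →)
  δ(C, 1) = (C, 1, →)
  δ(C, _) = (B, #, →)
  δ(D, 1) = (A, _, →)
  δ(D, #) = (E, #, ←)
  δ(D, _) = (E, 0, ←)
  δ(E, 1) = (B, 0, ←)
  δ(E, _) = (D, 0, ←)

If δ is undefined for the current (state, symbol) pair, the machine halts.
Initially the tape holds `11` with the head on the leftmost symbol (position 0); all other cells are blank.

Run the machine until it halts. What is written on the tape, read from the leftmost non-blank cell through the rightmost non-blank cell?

10#111

state=A head=0 tape=____[1]1   (A,1)→(C,#,←)
state=C head=-1 tape=___[_]#1   (C,_)→(B,#,→)
state=B head=0 tape=___#[#]1   (B,#)→(B,1,←)
state=B head=-1 tape=___[#]11   (B,#)→(B,1,←)
state=B head=-2 tape=__[_]111   (B,_)→(D,1,→)
state=D head=-1 tape=__1[1]11   (D,1)→(A,_,→)
state=A head=0 tape=__1_[1]1   (A,1)→(C,#,←)
state=C head=-1 tape=__1[_]#1   (C,_)→(B,#,→)
state=B head=0 tape=__1#[#]1   (B,#)→(B,1,←)
state=B head=-1 tape=__1[#]11   (B,#)→(B,1,←)
state=B head=-2 tape=__[1]111   (B,1)→(B,#,←)
state=B head=-3 tape=_[_]#111   (B,_)→(D,1,→)
state=D head=-2 tape=_1[#]111   (D,#)→(E,#,←)
state=E head=-3 tape=_[1]#111   (E,1)→(B,0,←)
state=B head=-4 tape=[_]0#111   (B,_)→(D,1,→)
state=D head=-3 tape=1[0]#111
The non-blank tape span at halt is 10#111.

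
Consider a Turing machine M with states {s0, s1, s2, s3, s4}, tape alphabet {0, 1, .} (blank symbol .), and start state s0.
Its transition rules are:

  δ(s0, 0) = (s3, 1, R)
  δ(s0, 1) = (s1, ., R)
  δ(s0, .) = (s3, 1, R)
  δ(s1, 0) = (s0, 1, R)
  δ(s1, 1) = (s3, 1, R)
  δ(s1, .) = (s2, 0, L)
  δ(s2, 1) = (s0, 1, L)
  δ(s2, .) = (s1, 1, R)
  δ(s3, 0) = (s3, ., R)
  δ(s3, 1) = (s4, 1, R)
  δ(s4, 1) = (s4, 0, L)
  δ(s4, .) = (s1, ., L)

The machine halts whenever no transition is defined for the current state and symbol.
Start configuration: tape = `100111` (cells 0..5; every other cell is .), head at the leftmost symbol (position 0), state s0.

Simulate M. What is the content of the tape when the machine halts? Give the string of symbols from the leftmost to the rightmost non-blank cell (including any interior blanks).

111....1

s0 | ..[1]00111.   read 1 → write ., move R, go to s1
s1 | ...[0]0111.   read 0 → write 1, move R, go to s0
s0 | ...1[0]111.   read 0 → write 1, move R, go to s3
s3 | ...11[1]11.   read 1 → write 1, move R, go to s4
s4 | ...111[1]1.   read 1 → write 0, move L, go to s4
s4 | ...11[1]01.   read 1 → write 0, move L, go to s4
s4 | ...1[1]001.   read 1 → write 0, move L, go to s4
s4 | ...[1]0001.   read 1 → write 0, move L, go to s4
s4 | ..[.]00001.   read . → write ., move L, go to s1
s1 | .[.].00001.   read . → write 0, move L, go to s2
s2 | [.]0.00001.   read . → write 1, move R, go to s1
s1 | 1[0].00001.   read 0 → write 1, move R, go to s0
s0 | 11[.]00001.   read . → write 1, move R, go to s3
s3 | 111[0]0001.   read 0 → write ., move R, go to s3
s3 | 111.[0]001.   read 0 → write ., move R, go to s3
s3 | 111..[0]01.   read 0 → write ., move R, go to s3
s3 | 111...[0]1.   read 0 → write ., move R, go to s3
s3 | 111....[1].   read 1 → write 1, move R, go to s4
s4 | 111....1[.]   read . → write ., move L, go to s1
s1 | 111....[1].   read 1 → write 1, move R, go to s3
s3 | 111....1[.]
The non-blank tape span at halt is 111....1.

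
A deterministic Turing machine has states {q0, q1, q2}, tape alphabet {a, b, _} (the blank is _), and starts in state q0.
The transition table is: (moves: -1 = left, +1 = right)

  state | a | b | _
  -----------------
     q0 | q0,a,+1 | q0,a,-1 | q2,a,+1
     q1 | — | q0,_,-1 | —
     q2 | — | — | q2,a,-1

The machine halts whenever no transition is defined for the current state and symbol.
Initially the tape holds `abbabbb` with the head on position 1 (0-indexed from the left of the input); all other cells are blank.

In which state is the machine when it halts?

state=q0 head=1 tape=a[b]babbb__   (q0,b)→(q0,a,-1)
state=q0 head=0 tape=[a]ababbb__   (q0,a)→(q0,a,+1)
state=q0 head=1 tape=a[a]babbb__   (q0,a)→(q0,a,+1)
state=q0 head=2 tape=aa[b]abbb__   (q0,b)→(q0,a,-1)
state=q0 head=1 tape=a[a]aabbb__   (q0,a)→(q0,a,+1)
state=q0 head=2 tape=aa[a]abbb__   (q0,a)→(q0,a,+1)
state=q0 head=3 tape=aaa[a]bbb__   (q0,a)→(q0,a,+1)
state=q0 head=4 tape=aaaa[b]bb__   (q0,b)→(q0,a,-1)
state=q0 head=3 tape=aaa[a]abb__   (q0,a)→(q0,a,+1)
state=q0 head=4 tape=aaaa[a]bb__   (q0,a)→(q0,a,+1)
state=q0 head=5 tape=aaaaa[b]b__   (q0,b)→(q0,a,-1)
state=q0 head=4 tape=aaaa[a]ab__   (q0,a)→(q0,a,+1)
state=q0 head=5 tape=aaaaa[a]b__   (q0,a)→(q0,a,+1)
state=q0 head=6 tape=aaaaaa[b]__   (q0,b)→(q0,a,-1)
state=q0 head=5 tape=aaaaa[a]a__   (q0,a)→(q0,a,+1)
state=q0 head=6 tape=aaaaaa[a]__   (q0,a)→(q0,a,+1)
state=q0 head=7 tape=aaaaaaa[_]_   (q0,_)→(q2,a,+1)
state=q2 head=8 tape=aaaaaaaa[_]   (q2,_)→(q2,a,-1)
state=q2 head=7 tape=aaaaaaa[a]a
No transition is defined for (q2, a); M halts in state q2.

q2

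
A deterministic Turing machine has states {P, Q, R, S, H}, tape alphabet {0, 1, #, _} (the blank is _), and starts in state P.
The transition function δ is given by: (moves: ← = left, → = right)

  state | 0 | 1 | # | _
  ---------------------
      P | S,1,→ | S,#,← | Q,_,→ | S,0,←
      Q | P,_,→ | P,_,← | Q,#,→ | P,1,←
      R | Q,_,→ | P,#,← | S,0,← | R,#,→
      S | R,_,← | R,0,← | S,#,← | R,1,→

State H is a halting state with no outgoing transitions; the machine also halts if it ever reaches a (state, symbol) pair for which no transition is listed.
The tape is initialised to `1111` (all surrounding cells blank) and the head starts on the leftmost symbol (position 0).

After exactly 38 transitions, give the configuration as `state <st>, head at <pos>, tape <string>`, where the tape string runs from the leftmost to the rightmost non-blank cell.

state=P head=0 tape=__[1]111__   (P,1)→(S,#,←)
state=S head=-1 tape=_[_]#111__   (S,_)→(R,1,→)
state=R head=0 tape=_1[#]111__   (R,#)→(S,0,←)
state=S head=-1 tape=_[1]0111__   (S,1)→(R,0,←)
state=R head=-2 tape=[_]00111__   (R,_)→(R,#,→)
state=R head=-1 tape=#[0]0111__   (R,0)→(Q,_,→)
state=Q head=0 tape=#_[0]111__   (Q,0)→(P,_,→)
state=P head=1 tape=#__[1]11__   (P,1)→(S,#,←)
state=S head=0 tape=#_[_]#11__   (S,_)→(R,1,→)
state=R head=1 tape=#_1[#]11__   (R,#)→(S,0,←)
state=S head=0 tape=#_[1]011__   (S,1)→(R,0,←)
state=R head=-1 tape=#[_]0011__   (R,_)→(R,#,→)
state=R head=0 tape=##[0]011__   (R,0)→(Q,_,→)
state=Q head=1 tape=##_[0]11__   (Q,0)→(P,_,→)
state=P head=2 tape=##__[1]1__   (P,1)→(S,#,←)
state=S head=1 tape=##_[_]#1__   (S,_)→(R,1,→)
state=R head=2 tape=##_1[#]1__   (R,#)→(S,0,←)
state=S head=1 tape=##_[1]01__   (S,1)→(R,0,←)
state=R head=0 tape=##[_]001__   (R,_)→(R,#,→)
state=R head=1 tape=###[0]01__   (R,0)→(Q,_,→)
state=Q head=2 tape=###_[0]1__   (Q,0)→(P,_,→)
state=P head=3 tape=###__[1]__   (P,1)→(S,#,←)
state=S head=2 tape=###_[_]#__   (S,_)→(R,1,→)
state=R head=3 tape=###_1[#]__   (R,#)→(S,0,←)
state=S head=2 tape=###_[1]0__   (S,1)→(R,0,←)
state=R head=1 tape=###[_]00__   (R,_)→(R,#,→)
state=R head=2 tape=####[0]0__   (R,0)→(Q,_,→)
state=Q head=3 tape=####_[0]__   (Q,0)→(P,_,→)
state=P head=4 tape=####__[_]_   (P,_)→(S,0,←)
state=S head=3 tape=####_[_]0_   (S,_)→(R,1,→)
state=R head=4 tape=####_1[0]_   (R,0)→(Q,_,→)
state=Q head=5 tape=####_1_[_]   (Q,_)→(P,1,←)
state=P head=4 tape=####_1[_]1   (P,_)→(S,0,←)
state=S head=3 tape=####_[1]01   (S,1)→(R,0,←)
state=R head=2 tape=####[_]001   (R,_)→(R,#,→)
state=R head=3 tape=#####[0]01   (R,0)→(Q,_,→)
state=Q head=4 tape=#####_[0]1   (Q,0)→(P,_,→)
state=P head=5 tape=#####__[1]   (P,1)→(S,#,←)
state=S head=4 tape=#####_[_]#
After 38 steps: state S, head at 4, tape #####__#.

state S, head at 4, tape #####__#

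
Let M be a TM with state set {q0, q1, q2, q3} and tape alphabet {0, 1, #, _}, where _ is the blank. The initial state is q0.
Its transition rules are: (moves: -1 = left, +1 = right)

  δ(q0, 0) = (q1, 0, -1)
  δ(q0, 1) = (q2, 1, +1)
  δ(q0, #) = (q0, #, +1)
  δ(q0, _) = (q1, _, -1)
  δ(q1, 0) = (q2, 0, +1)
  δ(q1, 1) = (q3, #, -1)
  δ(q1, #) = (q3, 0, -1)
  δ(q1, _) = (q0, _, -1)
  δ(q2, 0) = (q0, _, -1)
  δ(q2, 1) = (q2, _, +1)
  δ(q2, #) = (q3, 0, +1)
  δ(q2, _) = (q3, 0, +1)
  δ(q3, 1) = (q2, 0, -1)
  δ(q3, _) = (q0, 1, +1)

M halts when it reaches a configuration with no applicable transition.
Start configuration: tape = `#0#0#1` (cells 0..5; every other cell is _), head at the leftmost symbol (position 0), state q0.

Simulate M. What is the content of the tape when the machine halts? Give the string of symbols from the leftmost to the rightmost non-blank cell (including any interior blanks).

state=q0 head=0 tape=___[#]0#0#1   (q0,#)→(q0,#,+1)
state=q0 head=1 tape=___#[0]#0#1   (q0,0)→(q1,0,-1)
state=q1 head=0 tape=___[#]0#0#1   (q1,#)→(q3,0,-1)
state=q3 head=-1 tape=__[_]00#0#1   (q3,_)→(q0,1,+1)
state=q0 head=0 tape=__1[0]0#0#1   (q0,0)→(q1,0,-1)
state=q1 head=-1 tape=__[1]00#0#1   (q1,1)→(q3,#,-1)
state=q3 head=-2 tape=_[_]#00#0#1   (q3,_)→(q0,1,+1)
state=q0 head=-1 tape=_1[#]00#0#1   (q0,#)→(q0,#,+1)
state=q0 head=0 tape=_1#[0]0#0#1   (q0,0)→(q1,0,-1)
state=q1 head=-1 tape=_1[#]00#0#1   (q1,#)→(q3,0,-1)
state=q3 head=-2 tape=_[1]000#0#1   (q3,1)→(q2,0,-1)
state=q2 head=-3 tape=[_]0000#0#1   (q2,_)→(q3,0,+1)
state=q3 head=-2 tape=0[0]000#0#1
The non-blank tape span at halt is 00000#0#1.

00000#0#1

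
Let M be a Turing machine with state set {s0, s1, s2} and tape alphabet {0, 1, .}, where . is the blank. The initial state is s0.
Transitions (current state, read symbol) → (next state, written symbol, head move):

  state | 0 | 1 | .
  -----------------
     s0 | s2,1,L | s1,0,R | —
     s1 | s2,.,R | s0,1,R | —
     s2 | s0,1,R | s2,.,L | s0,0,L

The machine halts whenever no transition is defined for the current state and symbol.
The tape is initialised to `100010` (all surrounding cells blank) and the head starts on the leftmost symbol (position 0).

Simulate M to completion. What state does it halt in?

state=s0 head=0 tape=..[1]00010   (s0,1)→(s1,0,R)
state=s1 head=1 tape=..0[0]0010   (s1,0)→(s2,.,R)
state=s2 head=2 tape=..0.[0]010   (s2,0)→(s0,1,R)
state=s0 head=3 tape=..0.1[0]10   (s0,0)→(s2,1,L)
state=s2 head=2 tape=..0.[1]110   (s2,1)→(s2,.,L)
state=s2 head=1 tape=..0[.].110   (s2,.)→(s0,0,L)
state=s0 head=0 tape=..[0]0.110   (s0,0)→(s2,1,L)
state=s2 head=-1 tape=.[.]10.110   (s2,.)→(s0,0,L)
state=s0 head=-2 tape=[.]010.110
No transition is defined for (s0, .); M halts in state s0.

s0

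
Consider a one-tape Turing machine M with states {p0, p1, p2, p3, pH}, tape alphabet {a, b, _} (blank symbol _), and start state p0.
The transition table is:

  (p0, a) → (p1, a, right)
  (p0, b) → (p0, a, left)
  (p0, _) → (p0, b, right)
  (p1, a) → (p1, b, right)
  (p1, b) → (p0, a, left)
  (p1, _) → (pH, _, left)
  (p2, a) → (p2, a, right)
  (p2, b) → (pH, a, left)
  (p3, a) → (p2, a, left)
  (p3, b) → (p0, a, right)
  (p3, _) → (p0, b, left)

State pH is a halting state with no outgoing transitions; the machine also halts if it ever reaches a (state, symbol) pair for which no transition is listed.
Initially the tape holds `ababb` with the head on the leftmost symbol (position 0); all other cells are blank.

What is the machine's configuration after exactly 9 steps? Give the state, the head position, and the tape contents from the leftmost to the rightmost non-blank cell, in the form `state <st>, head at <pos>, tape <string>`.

state=p0 head=0 tape=[a]babb   (p0,a)→(p1,a,right)
state=p1 head=1 tape=a[b]abb   (p1,b)→(p0,a,left)
state=p0 head=0 tape=[a]aabb   (p0,a)→(p1,a,right)
state=p1 head=1 tape=a[a]abb   (p1,a)→(p1,b,right)
state=p1 head=2 tape=ab[a]bb   (p1,a)→(p1,b,right)
state=p1 head=3 tape=abb[b]b   (p1,b)→(p0,a,left)
state=p0 head=2 tape=ab[b]ab   (p0,b)→(p0,a,left)
state=p0 head=1 tape=a[b]aab   (p0,b)→(p0,a,left)
state=p0 head=0 tape=[a]aaab   (p0,a)→(p1,a,right)
state=p1 head=1 tape=a[a]aab
After 9 steps: state p1, head at 1, tape aaaab.

state p1, head at 1, tape aaaab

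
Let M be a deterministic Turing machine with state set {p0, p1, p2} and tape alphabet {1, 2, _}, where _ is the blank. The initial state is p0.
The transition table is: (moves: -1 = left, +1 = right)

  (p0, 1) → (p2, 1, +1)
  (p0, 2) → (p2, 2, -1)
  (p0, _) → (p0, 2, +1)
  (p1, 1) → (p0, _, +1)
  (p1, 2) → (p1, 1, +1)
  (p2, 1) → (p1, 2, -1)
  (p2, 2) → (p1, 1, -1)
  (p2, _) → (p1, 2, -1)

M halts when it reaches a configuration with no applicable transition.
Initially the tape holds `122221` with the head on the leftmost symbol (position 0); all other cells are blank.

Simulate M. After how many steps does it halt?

17

p0 | [1]22221   read 1 → write 1, move +1, go to p2
p2 | 1[2]2221   read 2 → write 1, move -1, go to p1
p1 | [1]12221   read 1 → write _, move +1, go to p0
p0 | _[1]2221   read 1 → write 1, move +1, go to p2
p2 | _1[2]221   read 2 → write 1, move -1, go to p1
p1 | _[1]1221   read 1 → write _, move +1, go to p0
p0 | __[1]221   read 1 → write 1, move +1, go to p2
p2 | __1[2]21   read 2 → write 1, move -1, go to p1
p1 | __[1]121   read 1 → write _, move +1, go to p0
p0 | ___[1]21   read 1 → write 1, move +1, go to p2
p2 | ___1[2]1   read 2 → write 1, move -1, go to p1
p1 | ___[1]11   read 1 → write _, move +1, go to p0
p0 | ____[1]1   read 1 → write 1, move +1, go to p2
p2 | ____1[1]   read 1 → write 2, move -1, go to p1
p1 | ____[1]2   read 1 → write _, move +1, go to p0
p0 | _____[2]   read 2 → write 2, move -1, go to p2
p2 | ____[_]2   read _ → write 2, move -1, go to p1
p1 | ___[_]22
M halts after 17 transitions.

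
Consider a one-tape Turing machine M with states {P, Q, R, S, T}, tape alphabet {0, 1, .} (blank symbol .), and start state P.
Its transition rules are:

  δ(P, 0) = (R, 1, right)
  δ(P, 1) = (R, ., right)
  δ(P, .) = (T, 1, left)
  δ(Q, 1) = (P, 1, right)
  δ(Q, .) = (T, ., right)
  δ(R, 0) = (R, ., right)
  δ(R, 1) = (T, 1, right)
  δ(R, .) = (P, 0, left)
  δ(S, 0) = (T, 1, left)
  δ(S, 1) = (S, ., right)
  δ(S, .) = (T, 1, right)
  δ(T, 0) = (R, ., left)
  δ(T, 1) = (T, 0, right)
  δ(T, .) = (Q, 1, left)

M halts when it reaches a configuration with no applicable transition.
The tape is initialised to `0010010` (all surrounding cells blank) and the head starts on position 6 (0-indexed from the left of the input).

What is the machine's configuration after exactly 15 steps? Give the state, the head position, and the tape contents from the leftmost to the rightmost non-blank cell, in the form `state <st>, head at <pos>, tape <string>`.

state R, head at 9, tape 001001.1

state=P head=6 tape=001001[0]...   (P,0)→(R,1,right)
state=R head=7 tape=0010011[.]..   (R,.)→(P,0,left)
state=P head=6 tape=001001[1]0..   (P,1)→(R,.,right)
state=R head=7 tape=001001.[0]..   (R,0)→(R,.,right)
state=R head=8 tape=001001..[.].   (R,.)→(P,0,left)
state=P head=7 tape=001001.[.]0.   (P,.)→(T,1,left)
state=T head=6 tape=001001[.]10.   (T,.)→(Q,1,left)
state=Q head=5 tape=00100[1]110.   (Q,1)→(P,1,right)
state=P head=6 tape=001001[1]10.   (P,1)→(R,.,right)
state=R head=7 tape=001001.[1]0.   (R,1)→(T,1,right)
state=T head=8 tape=001001.1[0].   (T,0)→(R,.,left)
state=R head=7 tape=001001.[1]..   (R,1)→(T,1,right)
state=T head=8 tape=001001.1[.].   (T,.)→(Q,1,left)
state=Q head=7 tape=001001.[1]1.   (Q,1)→(P,1,right)
state=P head=8 tape=001001.1[1].   (P,1)→(R,.,right)
state=R head=9 tape=001001.1.[.]
After 15 steps: state R, head at 9, tape 001001.1.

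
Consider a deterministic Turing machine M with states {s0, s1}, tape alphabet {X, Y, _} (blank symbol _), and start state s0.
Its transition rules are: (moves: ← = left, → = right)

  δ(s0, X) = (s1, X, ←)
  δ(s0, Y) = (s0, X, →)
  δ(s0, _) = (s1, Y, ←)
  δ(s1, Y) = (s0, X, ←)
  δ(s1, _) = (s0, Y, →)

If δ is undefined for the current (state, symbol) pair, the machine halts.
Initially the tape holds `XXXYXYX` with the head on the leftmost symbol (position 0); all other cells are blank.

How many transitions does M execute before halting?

8

s0 | ___[X]XXYXYX   read X → write X, move ←, go to s1
s1 | __[_]XXXYXYX   read _ → write Y, move →, go to s0
s0 | __Y[X]XXYXYX   read X → write X, move ←, go to s1
s1 | __[Y]XXXYXYX   read Y → write X, move ←, go to s0
s0 | _[_]XXXXYXYX   read _ → write Y, move ←, go to s1
s1 | [_]YXXXXYXYX   read _ → write Y, move →, go to s0
s0 | Y[Y]XXXXYXYX   read Y → write X, move →, go to s0
s0 | YX[X]XXXYXYX   read X → write X, move ←, go to s1
s1 | Y[X]XXXXYXYX
M halts after 8 transitions.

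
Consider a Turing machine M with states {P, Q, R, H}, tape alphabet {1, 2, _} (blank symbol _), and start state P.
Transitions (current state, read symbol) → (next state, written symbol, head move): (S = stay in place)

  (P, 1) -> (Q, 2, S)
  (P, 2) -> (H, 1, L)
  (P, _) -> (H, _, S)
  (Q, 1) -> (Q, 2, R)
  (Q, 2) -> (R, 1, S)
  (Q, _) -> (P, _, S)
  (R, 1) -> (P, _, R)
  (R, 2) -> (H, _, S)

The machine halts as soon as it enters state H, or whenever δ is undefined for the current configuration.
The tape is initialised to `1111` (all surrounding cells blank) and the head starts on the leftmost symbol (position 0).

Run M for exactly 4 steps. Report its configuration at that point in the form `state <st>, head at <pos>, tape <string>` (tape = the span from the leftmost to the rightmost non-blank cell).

state Q, head at 1, tape 211

state=P head=0 tape=[1]111   (P,1)→(Q,2,S)
state=Q head=0 tape=[2]111   (Q,2)→(R,1,S)
state=R head=0 tape=[1]111   (R,1)→(P,_,R)
state=P head=1 tape=_[1]11   (P,1)→(Q,2,S)
state=Q head=1 tape=_[2]11
After 4 steps: state Q, head at 1, tape 211.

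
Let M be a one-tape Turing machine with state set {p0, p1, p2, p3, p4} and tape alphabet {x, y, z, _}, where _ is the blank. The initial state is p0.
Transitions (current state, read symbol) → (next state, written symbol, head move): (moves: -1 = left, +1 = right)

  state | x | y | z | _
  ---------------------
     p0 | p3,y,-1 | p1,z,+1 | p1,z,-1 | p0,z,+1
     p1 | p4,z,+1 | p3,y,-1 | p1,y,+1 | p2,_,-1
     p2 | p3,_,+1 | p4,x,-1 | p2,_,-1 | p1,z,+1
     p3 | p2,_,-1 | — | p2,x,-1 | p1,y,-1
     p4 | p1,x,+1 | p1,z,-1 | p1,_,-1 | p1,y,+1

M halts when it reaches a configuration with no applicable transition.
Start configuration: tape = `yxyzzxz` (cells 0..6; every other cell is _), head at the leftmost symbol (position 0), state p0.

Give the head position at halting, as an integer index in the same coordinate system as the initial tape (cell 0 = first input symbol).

p0 | [y]xyzzxz   read y → write z, move +1, go to p1
p1 | z[x]yzzxz   read x → write z, move +1, go to p4
p4 | zz[y]zzxz   read y → write z, move -1, go to p1
p1 | z[z]zzzxz   read z → write y, move +1, go to p1
p1 | zy[z]zzxz   read z → write y, move +1, go to p1
p1 | zyy[z]zxz   read z → write y, move +1, go to p1
p1 | zyyy[z]xz   read z → write y, move +1, go to p1
p1 | zyyyy[x]z   read x → write z, move +1, go to p4
p4 | zyyyyz[z]   read z → write _, move -1, go to p1
p1 | zyyyy[z]_   read z → write y, move +1, go to p1
p1 | zyyyyy[_]   read _ → write _, move -1, go to p2
p2 | zyyyy[y]_   read y → write x, move -1, go to p4
p4 | zyyy[y]x_   read y → write z, move -1, go to p1
p1 | zyy[y]zx_   read y → write y, move -1, go to p3
p3 | zy[y]yzx_
At halt the head is at cell 2.

2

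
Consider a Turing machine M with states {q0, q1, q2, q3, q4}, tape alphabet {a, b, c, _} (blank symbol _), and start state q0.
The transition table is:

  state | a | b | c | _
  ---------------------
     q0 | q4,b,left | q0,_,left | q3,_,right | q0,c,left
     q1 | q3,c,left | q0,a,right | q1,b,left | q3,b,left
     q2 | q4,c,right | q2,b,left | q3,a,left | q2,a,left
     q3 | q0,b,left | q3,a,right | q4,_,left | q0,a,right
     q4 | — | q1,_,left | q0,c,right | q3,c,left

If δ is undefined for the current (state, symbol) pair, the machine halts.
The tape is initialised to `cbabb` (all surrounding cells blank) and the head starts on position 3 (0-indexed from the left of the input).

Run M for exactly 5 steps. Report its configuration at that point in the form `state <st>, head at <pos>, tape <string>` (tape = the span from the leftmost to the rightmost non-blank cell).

state q3, head at -2, tape bb_b_b

state=q0 head=3 tape=__cba[b]b   (q0,b)→(q0,_,left)
state=q0 head=2 tape=__cb[a]_b   (q0,a)→(q4,b,left)
state=q4 head=1 tape=__c[b]b_b   (q4,b)→(q1,_,left)
state=q1 head=0 tape=__[c]_b_b   (q1,c)→(q1,b,left)
state=q1 head=-1 tape=_[_]b_b_b   (q1,_)→(q3,b,left)
state=q3 head=-2 tape=[_]bb_b_b
After 5 steps: state q3, head at -2, tape bb_b_b.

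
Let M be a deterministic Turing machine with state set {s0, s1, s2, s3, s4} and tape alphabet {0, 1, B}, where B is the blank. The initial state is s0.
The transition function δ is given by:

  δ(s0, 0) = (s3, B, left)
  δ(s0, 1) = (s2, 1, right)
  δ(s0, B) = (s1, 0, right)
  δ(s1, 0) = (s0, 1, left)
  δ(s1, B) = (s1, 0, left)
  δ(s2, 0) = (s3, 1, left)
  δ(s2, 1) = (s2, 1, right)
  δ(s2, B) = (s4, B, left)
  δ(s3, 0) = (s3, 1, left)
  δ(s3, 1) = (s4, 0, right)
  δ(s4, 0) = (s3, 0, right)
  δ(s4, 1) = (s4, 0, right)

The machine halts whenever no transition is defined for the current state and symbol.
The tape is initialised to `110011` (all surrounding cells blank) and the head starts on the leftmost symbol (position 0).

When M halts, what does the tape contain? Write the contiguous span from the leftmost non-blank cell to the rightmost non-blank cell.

state=s0 head=0 tape=[1]10011B   (s0,1)→(s2,1,right)
state=s2 head=1 tape=1[1]0011B   (s2,1)→(s2,1,right)
state=s2 head=2 tape=11[0]011B   (s2,0)→(s3,1,left)
state=s3 head=1 tape=1[1]1011B   (s3,1)→(s4,0,right)
state=s4 head=2 tape=10[1]011B   (s4,1)→(s4,0,right)
state=s4 head=3 tape=100[0]11B   (s4,0)→(s3,0,right)
state=s3 head=4 tape=1000[1]1B   (s3,1)→(s4,0,right)
state=s4 head=5 tape=10000[1]B   (s4,1)→(s4,0,right)
state=s4 head=6 tape=100000[B]
The non-blank tape span at halt is 100000.

100000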